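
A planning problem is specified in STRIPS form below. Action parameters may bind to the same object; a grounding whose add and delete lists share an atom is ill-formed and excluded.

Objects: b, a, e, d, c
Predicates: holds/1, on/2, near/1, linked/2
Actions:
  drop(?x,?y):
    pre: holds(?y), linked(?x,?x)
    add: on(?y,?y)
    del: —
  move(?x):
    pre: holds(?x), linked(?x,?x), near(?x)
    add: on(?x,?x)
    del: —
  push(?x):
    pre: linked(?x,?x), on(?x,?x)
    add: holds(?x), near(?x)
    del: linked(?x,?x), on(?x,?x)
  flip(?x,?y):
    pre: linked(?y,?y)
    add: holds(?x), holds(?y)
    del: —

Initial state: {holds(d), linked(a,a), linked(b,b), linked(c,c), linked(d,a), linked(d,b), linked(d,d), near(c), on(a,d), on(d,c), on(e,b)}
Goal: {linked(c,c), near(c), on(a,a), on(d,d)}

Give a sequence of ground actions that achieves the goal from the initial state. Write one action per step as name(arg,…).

drop(b,d); flip(b,a); drop(b,a)

1. drop(b,d)  →  {holds(d), linked(a,a), linked(b,b), linked(c,c), linked(d,a), linked(d,b), linked(d,d), near(c), on(a,d), on(d,c), on(d,d), on(e,b)}
2. flip(b,a)  →  {holds(a), holds(b), holds(d), linked(a,a), linked(b,b), linked(c,c), linked(d,a), linked(d,b), linked(d,d), near(c), on(a,d), on(d,c), on(d,d), on(e,b)}
3. drop(b,a)  →  {holds(a), holds(b), holds(d), linked(a,a), linked(b,b), linked(c,c), linked(d,a), linked(d,b), linked(d,d), near(c), on(a,a), on(a,d), on(d,c), on(d,d), on(e,b)}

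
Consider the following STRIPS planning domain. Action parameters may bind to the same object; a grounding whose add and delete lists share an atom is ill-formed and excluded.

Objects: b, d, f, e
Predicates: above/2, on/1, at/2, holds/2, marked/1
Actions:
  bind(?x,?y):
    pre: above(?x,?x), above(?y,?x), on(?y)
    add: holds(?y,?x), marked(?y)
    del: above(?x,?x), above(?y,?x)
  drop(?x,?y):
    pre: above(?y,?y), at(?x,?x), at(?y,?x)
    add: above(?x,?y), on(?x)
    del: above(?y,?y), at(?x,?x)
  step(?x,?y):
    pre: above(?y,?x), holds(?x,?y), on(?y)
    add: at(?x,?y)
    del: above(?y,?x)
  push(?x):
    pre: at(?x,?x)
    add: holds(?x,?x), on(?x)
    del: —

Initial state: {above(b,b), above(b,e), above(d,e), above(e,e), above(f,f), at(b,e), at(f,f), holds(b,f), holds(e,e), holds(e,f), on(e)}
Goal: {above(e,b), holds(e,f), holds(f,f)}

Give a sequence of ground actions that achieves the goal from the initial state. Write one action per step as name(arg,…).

1. step(e,e)  →  {above(b,b), above(b,e), above(d,e), above(f,f), at(b,e), at(e,e), at(f,f), holds(b,f), holds(e,e), holds(e,f), on(e)}
2. drop(e,b)  →  {above(b,e), above(d,e), above(e,b), above(f,f), at(b,e), at(f,f), holds(b,f), holds(e,e), holds(e,f), on(e)}
3. push(f)  →  {above(b,e), above(d,e), above(e,b), above(f,f), at(b,e), at(f,f), holds(b,f), holds(e,e), holds(e,f), holds(f,f), on(e), on(f)}

step(e,e); drop(e,b); push(f)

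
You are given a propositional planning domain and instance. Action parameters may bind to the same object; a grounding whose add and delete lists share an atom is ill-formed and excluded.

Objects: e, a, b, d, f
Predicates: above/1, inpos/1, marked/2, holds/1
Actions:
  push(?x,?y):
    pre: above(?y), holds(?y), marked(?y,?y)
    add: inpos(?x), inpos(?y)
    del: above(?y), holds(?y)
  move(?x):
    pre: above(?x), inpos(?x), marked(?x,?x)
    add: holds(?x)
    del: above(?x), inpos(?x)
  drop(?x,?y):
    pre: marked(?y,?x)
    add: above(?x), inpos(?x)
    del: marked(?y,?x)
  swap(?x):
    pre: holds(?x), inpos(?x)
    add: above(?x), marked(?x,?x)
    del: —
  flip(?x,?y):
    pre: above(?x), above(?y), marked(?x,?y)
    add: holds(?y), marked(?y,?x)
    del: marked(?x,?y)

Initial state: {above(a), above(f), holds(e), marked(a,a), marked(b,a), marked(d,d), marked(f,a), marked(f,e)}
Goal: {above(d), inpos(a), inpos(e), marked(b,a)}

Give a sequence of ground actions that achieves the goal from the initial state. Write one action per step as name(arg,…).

1. drop(e,f)  →  {above(a), above(e), above(f), holds(e), inpos(e), marked(a,a), marked(b,a), marked(d,d), marked(f,a)}
2. drop(a,a)  →  {above(a), above(e), above(f), holds(e), inpos(a), inpos(e), marked(b,a), marked(d,d), marked(f,a)}
3. drop(d,d)  →  {above(a), above(d), above(e), above(f), holds(e), inpos(a), inpos(d), inpos(e), marked(b,a), marked(f,a)}

drop(e,f); drop(a,a); drop(d,d)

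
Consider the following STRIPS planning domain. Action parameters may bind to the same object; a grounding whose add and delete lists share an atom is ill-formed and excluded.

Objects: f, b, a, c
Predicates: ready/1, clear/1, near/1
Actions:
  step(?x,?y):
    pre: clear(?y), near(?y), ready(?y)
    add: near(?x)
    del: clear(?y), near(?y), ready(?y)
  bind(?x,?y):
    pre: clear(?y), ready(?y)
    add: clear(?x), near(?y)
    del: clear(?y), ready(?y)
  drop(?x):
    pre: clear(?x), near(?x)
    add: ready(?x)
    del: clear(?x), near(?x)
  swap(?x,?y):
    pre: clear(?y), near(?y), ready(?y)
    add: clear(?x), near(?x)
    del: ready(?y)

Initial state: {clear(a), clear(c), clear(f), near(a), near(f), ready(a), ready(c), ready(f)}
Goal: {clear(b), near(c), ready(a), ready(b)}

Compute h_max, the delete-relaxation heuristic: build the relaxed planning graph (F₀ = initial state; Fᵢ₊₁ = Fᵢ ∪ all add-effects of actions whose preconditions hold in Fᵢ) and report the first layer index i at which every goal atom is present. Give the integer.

2

F0 = init (8 atoms)
F1 = F0 ∪ {clear(b), near(b), near(c)}  (11 atoms)
F2 = F1 ∪ {ready(b)}  (12 atoms)
goal ⊆ F2  ⇒  h_max = 2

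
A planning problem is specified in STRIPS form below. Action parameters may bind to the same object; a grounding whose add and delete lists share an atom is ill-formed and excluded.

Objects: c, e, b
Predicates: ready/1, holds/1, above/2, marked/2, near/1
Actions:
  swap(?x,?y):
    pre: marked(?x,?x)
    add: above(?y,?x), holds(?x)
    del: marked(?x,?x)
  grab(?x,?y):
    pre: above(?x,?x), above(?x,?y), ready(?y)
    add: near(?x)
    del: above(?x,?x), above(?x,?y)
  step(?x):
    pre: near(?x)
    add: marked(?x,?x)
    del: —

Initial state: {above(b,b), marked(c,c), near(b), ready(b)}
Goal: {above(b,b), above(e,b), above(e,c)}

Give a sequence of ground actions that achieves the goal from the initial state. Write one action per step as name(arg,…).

1. swap(c,e)  →  {above(b,b), above(e,c), holds(c), near(b), ready(b)}
2. step(b)  →  {above(b,b), above(e,c), holds(c), marked(b,b), near(b), ready(b)}
3. swap(b,e)  →  {above(b,b), above(e,b), above(e,c), holds(b), holds(c), near(b), ready(b)}

swap(c,e); step(b); swap(b,e)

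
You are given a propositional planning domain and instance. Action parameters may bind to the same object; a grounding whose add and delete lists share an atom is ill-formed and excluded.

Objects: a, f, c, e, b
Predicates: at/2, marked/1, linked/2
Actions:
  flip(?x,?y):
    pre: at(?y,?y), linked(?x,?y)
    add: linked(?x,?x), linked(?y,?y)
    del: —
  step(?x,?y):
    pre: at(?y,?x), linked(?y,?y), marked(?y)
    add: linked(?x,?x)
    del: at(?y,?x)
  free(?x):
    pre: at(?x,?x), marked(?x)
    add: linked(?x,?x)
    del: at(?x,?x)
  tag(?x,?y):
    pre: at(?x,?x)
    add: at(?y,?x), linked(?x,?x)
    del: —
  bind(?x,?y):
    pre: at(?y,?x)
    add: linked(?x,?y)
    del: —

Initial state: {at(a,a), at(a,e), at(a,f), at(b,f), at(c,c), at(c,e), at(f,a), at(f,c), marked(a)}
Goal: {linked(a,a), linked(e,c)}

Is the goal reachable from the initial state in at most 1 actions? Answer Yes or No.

No

1. free(a)  →  {at(a,e), at(a,f), at(b,f), at(c,c), at(c,e), at(f,a), at(f,c), linked(a,a), marked(a)}
2. bind(e,c)  →  {at(a,e), at(a,f), at(b,f), at(c,c), at(c,e), at(f,a), at(f,c), linked(a,a), linked(e,c), marked(a)}
optimal plan length = 2; 2 > 1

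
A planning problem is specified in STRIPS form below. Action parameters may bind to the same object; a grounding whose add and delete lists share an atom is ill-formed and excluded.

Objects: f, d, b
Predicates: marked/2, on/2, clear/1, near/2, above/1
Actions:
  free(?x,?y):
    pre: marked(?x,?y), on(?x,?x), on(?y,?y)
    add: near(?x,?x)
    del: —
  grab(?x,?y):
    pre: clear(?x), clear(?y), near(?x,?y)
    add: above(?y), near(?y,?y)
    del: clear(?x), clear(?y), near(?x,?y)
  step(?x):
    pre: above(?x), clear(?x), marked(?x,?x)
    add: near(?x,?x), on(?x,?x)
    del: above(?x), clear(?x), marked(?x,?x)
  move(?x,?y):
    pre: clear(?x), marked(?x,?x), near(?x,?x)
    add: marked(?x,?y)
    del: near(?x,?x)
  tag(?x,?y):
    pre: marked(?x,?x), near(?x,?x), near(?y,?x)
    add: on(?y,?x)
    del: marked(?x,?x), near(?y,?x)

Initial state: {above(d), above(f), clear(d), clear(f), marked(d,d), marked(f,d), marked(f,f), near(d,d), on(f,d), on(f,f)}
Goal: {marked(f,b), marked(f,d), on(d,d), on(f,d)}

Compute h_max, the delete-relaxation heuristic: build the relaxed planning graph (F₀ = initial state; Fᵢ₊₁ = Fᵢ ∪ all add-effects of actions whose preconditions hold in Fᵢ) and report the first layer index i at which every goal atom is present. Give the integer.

2

F0 = init (10 atoms)
F1 = F0 ∪ {marked(d,b), marked(d,f), near(f,f), on(d,d)}  (14 atoms)
F2 = F1 ∪ {marked(f,b)}  (15 atoms)
goal ⊆ F2  ⇒  h_max = 2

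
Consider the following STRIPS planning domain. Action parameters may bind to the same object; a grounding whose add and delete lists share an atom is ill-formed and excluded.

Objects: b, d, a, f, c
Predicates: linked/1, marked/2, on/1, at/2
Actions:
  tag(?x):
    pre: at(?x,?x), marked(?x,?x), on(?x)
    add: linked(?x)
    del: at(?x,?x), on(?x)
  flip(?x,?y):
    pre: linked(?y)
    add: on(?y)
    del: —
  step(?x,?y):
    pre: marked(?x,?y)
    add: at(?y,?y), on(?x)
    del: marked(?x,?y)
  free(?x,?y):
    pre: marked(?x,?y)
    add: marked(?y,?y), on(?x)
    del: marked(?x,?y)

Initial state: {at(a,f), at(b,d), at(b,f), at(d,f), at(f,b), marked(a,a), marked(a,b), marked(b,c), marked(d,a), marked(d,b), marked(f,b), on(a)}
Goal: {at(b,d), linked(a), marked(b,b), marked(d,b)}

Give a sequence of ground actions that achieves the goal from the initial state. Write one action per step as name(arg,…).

1. step(d,a)  →  {at(a,a), at(a,f), at(b,d), at(b,f), at(d,f), at(f,b), marked(a,a), marked(a,b), marked(b,c), marked(d,b), marked(f,b), on(a), on(d)}
2. tag(a)  →  {at(a,f), at(b,d), at(b,f), at(d,f), at(f,b), linked(a), marked(a,a), marked(a,b), marked(b,c), marked(d,b), marked(f,b), on(d)}
3. free(a,b)  →  {at(a,f), at(b,d), at(b,f), at(d,f), at(f,b), linked(a), marked(a,a), marked(b,b), marked(b,c), marked(d,b), marked(f,b), on(a), on(d)}

step(d,a); tag(a); free(a,b)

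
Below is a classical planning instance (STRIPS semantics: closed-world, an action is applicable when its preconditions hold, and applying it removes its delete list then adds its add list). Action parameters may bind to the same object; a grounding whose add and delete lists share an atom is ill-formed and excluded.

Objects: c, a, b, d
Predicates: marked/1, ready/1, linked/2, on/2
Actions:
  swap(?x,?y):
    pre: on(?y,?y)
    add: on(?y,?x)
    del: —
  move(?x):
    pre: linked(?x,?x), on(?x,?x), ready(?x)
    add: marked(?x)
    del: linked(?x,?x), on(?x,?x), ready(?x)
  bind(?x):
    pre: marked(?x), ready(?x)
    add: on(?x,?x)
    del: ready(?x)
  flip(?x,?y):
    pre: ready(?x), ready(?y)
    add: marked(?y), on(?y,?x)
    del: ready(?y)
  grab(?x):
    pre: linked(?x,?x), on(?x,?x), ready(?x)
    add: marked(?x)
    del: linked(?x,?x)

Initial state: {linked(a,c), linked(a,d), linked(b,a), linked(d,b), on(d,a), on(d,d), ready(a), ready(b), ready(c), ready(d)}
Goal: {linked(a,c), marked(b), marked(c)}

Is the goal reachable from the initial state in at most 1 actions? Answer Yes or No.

No

1. flip(c,c)  →  {linked(a,c), linked(a,d), linked(b,a), linked(d,b), marked(c), on(c,c), on(d,a), on(d,d), ready(a), ready(b), ready(d)}
2. flip(a,b)  →  {linked(a,c), linked(a,d), linked(b,a), linked(d,b), marked(b), marked(c), on(b,a), on(c,c), on(d,a), on(d,d), ready(a), ready(d)}
optimal plan length = 2; 2 > 1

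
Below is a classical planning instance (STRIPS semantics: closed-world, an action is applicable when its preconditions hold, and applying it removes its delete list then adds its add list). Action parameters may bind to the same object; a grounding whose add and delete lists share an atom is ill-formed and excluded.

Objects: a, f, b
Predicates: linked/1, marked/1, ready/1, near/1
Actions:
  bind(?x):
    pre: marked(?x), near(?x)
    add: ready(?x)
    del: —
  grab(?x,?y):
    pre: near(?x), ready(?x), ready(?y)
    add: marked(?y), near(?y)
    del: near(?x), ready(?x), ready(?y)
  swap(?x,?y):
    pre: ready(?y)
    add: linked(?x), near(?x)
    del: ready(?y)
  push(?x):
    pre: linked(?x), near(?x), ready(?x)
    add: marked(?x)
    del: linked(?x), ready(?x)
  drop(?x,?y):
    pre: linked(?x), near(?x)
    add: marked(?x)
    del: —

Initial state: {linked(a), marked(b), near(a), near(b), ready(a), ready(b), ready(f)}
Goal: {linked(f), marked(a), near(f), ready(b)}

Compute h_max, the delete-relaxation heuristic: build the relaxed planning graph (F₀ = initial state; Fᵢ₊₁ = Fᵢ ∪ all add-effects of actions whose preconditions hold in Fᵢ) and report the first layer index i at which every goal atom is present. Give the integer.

1

F0 = init (7 atoms)
F1 = F0 ∪ {linked(b), linked(f), marked(a), marked(f), near(f)}  (12 atoms)
goal ⊆ F1  ⇒  h_max = 1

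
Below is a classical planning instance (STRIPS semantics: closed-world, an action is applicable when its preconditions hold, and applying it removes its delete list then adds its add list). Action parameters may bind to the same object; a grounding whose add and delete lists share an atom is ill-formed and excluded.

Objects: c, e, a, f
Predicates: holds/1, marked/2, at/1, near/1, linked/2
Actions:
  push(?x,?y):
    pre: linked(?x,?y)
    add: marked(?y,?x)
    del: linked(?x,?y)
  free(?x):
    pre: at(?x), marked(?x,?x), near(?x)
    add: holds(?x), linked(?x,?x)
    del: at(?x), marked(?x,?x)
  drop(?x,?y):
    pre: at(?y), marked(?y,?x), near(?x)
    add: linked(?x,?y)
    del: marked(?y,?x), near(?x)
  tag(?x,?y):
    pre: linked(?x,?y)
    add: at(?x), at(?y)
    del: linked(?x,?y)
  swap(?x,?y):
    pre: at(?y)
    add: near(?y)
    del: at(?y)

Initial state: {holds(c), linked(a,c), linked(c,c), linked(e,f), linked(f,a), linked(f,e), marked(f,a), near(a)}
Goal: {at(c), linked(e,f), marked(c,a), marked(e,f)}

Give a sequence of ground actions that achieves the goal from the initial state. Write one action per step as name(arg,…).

push(a,c); push(f,e); tag(c,c)

1. push(a,c)  →  {holds(c), linked(c,c), linked(e,f), linked(f,a), linked(f,e), marked(c,a), marked(f,a), near(a)}
2. push(f,e)  →  {holds(c), linked(c,c), linked(e,f), linked(f,a), marked(c,a), marked(e,f), marked(f,a), near(a)}
3. tag(c,c)  →  {at(c), holds(c), linked(e,f), linked(f,a), marked(c,a), marked(e,f), marked(f,a), near(a)}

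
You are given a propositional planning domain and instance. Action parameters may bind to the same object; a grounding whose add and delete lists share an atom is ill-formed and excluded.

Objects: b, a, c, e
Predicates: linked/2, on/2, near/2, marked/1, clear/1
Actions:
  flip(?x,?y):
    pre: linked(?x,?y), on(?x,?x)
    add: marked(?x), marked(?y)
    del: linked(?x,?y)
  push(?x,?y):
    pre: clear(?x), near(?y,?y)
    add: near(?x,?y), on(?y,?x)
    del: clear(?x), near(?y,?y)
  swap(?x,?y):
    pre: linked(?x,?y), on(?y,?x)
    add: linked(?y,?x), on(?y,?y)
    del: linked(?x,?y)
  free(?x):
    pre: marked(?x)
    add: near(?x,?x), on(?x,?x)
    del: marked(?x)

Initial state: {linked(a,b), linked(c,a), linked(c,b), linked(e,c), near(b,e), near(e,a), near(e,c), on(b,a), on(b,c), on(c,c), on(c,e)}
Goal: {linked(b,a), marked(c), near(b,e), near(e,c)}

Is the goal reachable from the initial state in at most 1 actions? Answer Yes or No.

No

1. flip(c,b)  →  {linked(a,b), linked(c,a), linked(e,c), marked(b), marked(c), near(b,e), near(e,a), near(e,c), on(b,a), on(b,c), on(c,c), on(c,e)}
2. swap(a,b)  →  {linked(b,a), linked(c,a), linked(e,c), marked(b), marked(c), near(b,e), near(e,a), near(e,c), on(b,a), on(b,b), on(b,c), on(c,c), on(c,e)}
optimal plan length = 2; 2 > 1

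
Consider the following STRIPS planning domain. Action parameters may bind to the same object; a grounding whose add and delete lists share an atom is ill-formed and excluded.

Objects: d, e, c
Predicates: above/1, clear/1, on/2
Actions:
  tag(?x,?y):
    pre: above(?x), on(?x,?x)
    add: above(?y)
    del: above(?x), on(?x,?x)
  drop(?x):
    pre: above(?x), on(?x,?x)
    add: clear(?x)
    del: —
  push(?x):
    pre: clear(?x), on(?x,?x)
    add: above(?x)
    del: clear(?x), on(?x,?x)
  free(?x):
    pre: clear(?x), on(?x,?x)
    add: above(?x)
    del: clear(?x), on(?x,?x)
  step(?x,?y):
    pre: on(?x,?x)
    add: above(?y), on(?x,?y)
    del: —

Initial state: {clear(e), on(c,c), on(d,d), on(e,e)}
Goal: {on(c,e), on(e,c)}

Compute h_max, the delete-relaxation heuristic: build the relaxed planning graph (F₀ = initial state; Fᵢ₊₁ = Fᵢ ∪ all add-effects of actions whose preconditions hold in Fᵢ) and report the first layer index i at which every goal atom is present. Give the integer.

F0 = init (4 atoms)
F1 = F0 ∪ {above(c), above(d), above(e), on(c,d), on(c,e), on(d,c), on(d,e), on(e,c), on(e,d)}  (13 atoms)
goal ⊆ F1  ⇒  h_max = 1

1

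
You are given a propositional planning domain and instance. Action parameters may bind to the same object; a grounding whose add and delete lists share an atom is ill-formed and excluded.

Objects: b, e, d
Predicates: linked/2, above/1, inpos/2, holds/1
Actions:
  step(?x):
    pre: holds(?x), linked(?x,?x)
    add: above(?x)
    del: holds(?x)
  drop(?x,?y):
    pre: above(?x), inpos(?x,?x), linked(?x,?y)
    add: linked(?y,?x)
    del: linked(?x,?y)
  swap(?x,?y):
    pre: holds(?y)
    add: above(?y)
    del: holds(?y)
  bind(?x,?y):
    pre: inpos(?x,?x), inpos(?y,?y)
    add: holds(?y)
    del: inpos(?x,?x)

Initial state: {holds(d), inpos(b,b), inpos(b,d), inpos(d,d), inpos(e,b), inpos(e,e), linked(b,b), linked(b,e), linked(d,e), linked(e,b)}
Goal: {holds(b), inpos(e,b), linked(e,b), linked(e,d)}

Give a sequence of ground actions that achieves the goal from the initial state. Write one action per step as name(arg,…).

swap(b,d); drop(d,e); bind(b,b)

1. swap(b,d)  →  {above(d), inpos(b,b), inpos(b,d), inpos(d,d), inpos(e,b), inpos(e,e), linked(b,b), linked(b,e), linked(d,e), linked(e,b)}
2. drop(d,e)  →  {above(d), inpos(b,b), inpos(b,d), inpos(d,d), inpos(e,b), inpos(e,e), linked(b,b), linked(b,e), linked(e,b), linked(e,d)}
3. bind(b,b)  →  {above(d), holds(b), inpos(b,d), inpos(d,d), inpos(e,b), inpos(e,e), linked(b,b), linked(b,e), linked(e,b), linked(e,d)}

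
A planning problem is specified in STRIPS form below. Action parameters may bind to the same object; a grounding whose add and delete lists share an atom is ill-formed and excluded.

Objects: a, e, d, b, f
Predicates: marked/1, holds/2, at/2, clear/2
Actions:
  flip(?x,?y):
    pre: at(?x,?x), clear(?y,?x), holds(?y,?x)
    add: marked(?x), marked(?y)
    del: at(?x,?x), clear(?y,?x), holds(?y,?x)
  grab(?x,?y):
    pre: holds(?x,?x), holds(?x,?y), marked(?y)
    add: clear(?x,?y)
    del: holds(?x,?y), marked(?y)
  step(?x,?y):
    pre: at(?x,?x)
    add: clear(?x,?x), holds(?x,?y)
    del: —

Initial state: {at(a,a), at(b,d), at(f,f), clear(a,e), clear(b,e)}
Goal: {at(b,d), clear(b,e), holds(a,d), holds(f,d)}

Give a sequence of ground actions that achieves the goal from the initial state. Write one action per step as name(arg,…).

step(a,d); step(f,d)

1. step(a,d)  →  {at(a,a), at(b,d), at(f,f), clear(a,a), clear(a,e), clear(b,e), holds(a,d)}
2. step(f,d)  →  {at(a,a), at(b,d), at(f,f), clear(a,a), clear(a,e), clear(b,e), clear(f,f), holds(a,d), holds(f,d)}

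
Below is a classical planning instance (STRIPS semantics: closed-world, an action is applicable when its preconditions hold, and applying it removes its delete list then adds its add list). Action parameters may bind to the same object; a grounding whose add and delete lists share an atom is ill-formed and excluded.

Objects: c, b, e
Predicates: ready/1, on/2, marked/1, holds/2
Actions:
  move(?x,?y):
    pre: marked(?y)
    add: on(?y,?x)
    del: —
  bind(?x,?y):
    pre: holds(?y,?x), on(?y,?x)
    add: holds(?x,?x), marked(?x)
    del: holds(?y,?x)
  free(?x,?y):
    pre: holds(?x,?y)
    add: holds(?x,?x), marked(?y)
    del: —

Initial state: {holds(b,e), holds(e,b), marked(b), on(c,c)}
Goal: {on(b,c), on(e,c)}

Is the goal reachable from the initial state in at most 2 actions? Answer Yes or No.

1. move(c,b)  →  {holds(b,e), holds(e,b), marked(b), on(b,c), on(c,c)}
2. free(b,e)  →  {holds(b,b), holds(b,e), holds(e,b), marked(b), marked(e), on(b,c), on(c,c)}
3. move(c,e)  →  {holds(b,b), holds(b,e), holds(e,b), marked(b), marked(e), on(b,c), on(c,c), on(e,c)}
optimal plan length = 3; 3 > 2

No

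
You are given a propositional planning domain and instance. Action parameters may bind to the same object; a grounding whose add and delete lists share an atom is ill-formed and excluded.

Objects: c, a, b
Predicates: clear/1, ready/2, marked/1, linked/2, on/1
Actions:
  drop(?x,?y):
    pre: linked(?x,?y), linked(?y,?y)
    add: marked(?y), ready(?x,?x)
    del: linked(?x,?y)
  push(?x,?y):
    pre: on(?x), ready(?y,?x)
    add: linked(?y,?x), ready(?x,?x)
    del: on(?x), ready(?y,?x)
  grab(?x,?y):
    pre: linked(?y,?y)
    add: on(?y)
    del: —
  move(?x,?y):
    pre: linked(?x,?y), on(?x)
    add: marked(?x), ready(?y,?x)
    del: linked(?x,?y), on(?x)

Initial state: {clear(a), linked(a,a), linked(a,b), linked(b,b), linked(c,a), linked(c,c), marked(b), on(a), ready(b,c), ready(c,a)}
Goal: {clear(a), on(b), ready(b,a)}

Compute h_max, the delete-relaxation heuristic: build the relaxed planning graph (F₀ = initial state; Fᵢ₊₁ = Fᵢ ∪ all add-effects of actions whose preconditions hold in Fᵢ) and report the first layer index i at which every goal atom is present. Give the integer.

F0 = init (10 atoms)
F1 = F0 ∪ {marked(a), marked(c), on(b), on(c), ready(a,a), ready(b,a), ready(b,b), ready(c,c)}  (18 atoms)
goal ⊆ F1  ⇒  h_max = 1

1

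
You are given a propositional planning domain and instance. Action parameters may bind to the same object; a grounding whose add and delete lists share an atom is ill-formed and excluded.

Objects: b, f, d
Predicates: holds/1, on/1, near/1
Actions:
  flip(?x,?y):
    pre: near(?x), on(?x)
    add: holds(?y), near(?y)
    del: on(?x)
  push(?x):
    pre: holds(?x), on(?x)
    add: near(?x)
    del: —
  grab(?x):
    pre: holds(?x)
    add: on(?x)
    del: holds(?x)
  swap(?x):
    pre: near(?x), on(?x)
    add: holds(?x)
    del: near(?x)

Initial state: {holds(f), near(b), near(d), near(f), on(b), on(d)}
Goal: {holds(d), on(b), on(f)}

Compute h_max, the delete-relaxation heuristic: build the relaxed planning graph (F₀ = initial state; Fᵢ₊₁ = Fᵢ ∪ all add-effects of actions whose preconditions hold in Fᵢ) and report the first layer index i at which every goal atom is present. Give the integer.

1

F0 = init (6 atoms)
F1 = F0 ∪ {holds(b), holds(d), on(f)}  (9 atoms)
goal ⊆ F1  ⇒  h_max = 1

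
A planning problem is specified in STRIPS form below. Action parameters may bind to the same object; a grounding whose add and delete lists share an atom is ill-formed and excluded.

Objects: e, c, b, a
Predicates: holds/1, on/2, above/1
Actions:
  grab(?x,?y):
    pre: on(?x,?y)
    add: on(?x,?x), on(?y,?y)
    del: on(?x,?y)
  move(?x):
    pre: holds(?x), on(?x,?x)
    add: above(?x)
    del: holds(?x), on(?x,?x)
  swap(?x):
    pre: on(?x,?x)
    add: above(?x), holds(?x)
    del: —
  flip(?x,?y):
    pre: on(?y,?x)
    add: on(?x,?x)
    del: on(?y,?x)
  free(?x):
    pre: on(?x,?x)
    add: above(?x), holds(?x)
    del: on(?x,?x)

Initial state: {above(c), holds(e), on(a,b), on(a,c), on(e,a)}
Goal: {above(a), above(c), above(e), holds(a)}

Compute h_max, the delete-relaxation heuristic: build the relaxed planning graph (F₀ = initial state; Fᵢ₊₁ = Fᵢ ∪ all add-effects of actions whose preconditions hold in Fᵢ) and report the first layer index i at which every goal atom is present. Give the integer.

2

F0 = init (5 atoms)
F1 = F0 ∪ {on(a,a), on(b,b), on(c,c), on(e,e)}  (9 atoms)
F2 = F1 ∪ {above(a), above(b), above(e), holds(a), holds(b), holds(c)}  (15 atoms)
goal ⊆ F2  ⇒  h_max = 2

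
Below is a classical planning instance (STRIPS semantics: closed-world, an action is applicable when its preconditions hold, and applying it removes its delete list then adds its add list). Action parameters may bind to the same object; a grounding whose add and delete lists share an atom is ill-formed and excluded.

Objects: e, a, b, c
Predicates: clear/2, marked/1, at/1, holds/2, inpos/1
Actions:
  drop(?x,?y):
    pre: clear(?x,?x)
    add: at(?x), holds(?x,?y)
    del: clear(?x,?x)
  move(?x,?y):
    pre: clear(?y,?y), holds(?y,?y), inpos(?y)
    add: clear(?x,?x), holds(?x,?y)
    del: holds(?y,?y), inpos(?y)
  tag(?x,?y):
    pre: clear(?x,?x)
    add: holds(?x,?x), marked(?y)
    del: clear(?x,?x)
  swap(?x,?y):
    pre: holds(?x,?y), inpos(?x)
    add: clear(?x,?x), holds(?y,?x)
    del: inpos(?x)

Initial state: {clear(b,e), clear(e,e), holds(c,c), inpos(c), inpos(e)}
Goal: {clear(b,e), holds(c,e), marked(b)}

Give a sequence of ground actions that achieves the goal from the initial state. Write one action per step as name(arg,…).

drop(e,c); swap(e,c); tag(e,b)

1. drop(e,c)  →  {at(e), clear(b,e), holds(c,c), holds(e,c), inpos(c), inpos(e)}
2. swap(e,c)  →  {at(e), clear(b,e), clear(e,e), holds(c,c), holds(c,e), holds(e,c), inpos(c)}
3. tag(e,b)  →  {at(e), clear(b,e), holds(c,c), holds(c,e), holds(e,c), holds(e,e), inpos(c), marked(b)}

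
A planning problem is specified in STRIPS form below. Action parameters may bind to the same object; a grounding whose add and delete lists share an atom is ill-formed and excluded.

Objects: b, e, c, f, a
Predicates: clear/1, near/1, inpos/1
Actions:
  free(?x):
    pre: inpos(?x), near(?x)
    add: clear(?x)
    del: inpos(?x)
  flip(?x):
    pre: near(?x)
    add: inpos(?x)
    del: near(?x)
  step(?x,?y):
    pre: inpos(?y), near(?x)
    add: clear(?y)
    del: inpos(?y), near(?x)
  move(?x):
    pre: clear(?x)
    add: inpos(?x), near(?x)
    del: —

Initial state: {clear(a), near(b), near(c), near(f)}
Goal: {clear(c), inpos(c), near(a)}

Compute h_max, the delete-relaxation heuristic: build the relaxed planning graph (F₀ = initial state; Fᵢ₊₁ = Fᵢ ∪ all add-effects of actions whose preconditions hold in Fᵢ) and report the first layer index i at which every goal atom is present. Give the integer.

2

F0 = init (4 atoms)
F1 = F0 ∪ {inpos(a), inpos(b), inpos(c), inpos(f), near(a)}  (9 atoms)
F2 = F1 ∪ {clear(b), clear(c), clear(f)}  (12 atoms)
goal ⊆ F2  ⇒  h_max = 2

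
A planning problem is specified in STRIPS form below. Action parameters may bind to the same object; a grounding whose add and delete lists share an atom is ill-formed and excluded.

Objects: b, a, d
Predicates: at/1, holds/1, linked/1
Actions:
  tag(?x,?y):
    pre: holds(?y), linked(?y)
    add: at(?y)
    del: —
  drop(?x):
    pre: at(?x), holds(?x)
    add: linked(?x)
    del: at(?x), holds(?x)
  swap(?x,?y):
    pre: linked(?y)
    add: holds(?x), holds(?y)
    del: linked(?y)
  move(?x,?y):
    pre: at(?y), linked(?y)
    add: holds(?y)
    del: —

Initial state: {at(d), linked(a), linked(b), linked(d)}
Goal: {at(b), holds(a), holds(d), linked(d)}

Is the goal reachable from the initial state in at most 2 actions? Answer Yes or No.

1. swap(b,a)  →  {at(d), holds(a), holds(b), linked(b), linked(d)}
2. tag(b,b)  →  {at(b), at(d), holds(a), holds(b), linked(b), linked(d)}
3. swap(d,b)  →  {at(b), at(d), holds(a), holds(b), holds(d), linked(d)}
optimal plan length = 3; 3 > 2

No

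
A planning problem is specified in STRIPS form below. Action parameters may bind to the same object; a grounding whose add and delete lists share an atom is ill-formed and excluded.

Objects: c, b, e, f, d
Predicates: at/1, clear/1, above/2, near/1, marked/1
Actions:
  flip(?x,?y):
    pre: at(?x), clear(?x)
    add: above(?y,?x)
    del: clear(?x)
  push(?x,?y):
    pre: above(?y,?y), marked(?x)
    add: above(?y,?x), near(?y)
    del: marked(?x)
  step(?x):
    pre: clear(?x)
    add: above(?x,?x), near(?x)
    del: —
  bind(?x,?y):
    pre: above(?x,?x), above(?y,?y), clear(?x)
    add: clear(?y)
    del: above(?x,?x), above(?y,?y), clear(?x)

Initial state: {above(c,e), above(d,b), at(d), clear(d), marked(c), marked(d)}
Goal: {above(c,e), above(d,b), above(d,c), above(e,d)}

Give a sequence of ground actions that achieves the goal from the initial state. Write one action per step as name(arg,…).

step(d); flip(d,e); push(c,d)

1. step(d)  →  {above(c,e), above(d,b), above(d,d), at(d), clear(d), marked(c), marked(d), near(d)}
2. flip(d,e)  →  {above(c,e), above(d,b), above(d,d), above(e,d), at(d), marked(c), marked(d), near(d)}
3. push(c,d)  →  {above(c,e), above(d,b), above(d,c), above(d,d), above(e,d), at(d), marked(d), near(d)}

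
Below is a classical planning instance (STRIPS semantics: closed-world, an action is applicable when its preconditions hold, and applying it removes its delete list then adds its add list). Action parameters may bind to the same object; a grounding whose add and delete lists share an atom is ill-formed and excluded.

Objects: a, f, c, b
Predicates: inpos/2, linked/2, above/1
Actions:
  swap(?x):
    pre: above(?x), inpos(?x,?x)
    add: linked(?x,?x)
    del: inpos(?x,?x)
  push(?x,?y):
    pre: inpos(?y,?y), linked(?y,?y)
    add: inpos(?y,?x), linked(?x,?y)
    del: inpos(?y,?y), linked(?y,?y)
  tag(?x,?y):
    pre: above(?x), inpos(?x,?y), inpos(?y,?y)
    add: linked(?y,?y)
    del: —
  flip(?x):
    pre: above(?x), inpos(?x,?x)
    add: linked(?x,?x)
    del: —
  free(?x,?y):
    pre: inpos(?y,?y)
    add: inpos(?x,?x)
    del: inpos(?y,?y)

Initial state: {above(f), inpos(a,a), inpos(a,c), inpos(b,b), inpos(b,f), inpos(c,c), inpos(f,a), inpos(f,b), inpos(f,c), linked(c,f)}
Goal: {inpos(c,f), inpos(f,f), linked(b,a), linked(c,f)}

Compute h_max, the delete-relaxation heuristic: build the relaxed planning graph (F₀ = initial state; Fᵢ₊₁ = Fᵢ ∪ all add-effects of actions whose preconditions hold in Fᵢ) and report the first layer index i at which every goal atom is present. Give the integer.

F0 = init (10 atoms)
F1 = F0 ∪ {inpos(f,f), linked(a,a), linked(b,b), linked(c,c)}  (14 atoms)
F2 = F1 ∪ {inpos(a,b), inpos(a,f), inpos(b,a), inpos(b,c), inpos(c,a), inpos(c,b), inpos(c,f), linked(a,b), linked(a,c), linked(b,a), linked(b,c), linked(c,a), linked(c,b), linked(f,a), linked(f,b), linked(f,c), linked(f,f)}  (31 atoms)
goal ⊆ F2  ⇒  h_max = 2

2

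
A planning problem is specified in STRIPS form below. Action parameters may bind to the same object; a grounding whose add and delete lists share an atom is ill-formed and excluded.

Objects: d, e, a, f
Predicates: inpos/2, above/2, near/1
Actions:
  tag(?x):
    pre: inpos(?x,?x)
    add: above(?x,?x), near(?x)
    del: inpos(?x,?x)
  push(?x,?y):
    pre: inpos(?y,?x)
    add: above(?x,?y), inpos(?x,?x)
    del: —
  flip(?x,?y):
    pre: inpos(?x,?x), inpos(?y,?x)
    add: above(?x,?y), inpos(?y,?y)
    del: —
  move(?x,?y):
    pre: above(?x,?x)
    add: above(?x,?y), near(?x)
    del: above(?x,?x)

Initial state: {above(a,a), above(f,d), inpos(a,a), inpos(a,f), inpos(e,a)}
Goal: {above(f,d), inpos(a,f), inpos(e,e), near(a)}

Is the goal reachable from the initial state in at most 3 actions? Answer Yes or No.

Yes

1. flip(a,e)  →  {above(a,a), above(a,e), above(f,d), inpos(a,a), inpos(a,f), inpos(e,a), inpos(e,e)}
2. tag(a)  →  {above(a,a), above(a,e), above(f,d), inpos(a,f), inpos(e,a), inpos(e,e), near(a)}
optimal plan length = 2; 2 ≤ 3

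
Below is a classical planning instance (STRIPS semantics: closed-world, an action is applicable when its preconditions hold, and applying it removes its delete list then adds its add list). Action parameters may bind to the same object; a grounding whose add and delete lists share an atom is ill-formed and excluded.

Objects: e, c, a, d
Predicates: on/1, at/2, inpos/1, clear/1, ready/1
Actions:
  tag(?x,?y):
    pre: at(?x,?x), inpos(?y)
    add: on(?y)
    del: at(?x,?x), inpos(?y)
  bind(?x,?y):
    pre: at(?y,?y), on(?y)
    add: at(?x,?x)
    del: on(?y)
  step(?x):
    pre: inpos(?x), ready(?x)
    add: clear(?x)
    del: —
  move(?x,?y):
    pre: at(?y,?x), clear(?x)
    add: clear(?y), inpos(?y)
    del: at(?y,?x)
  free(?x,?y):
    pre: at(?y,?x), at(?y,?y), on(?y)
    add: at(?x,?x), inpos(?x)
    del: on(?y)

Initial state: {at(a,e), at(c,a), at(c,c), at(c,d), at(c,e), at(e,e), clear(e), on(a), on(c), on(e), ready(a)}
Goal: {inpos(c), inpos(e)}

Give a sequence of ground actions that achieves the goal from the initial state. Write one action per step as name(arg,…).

move(e,e); move(e,c)

1. move(e,e)  →  {at(a,e), at(c,a), at(c,c), at(c,d), at(c,e), clear(e), inpos(e), on(a), on(c), on(e), ready(a)}
2. move(e,c)  →  {at(a,e), at(c,a), at(c,c), at(c,d), clear(c), clear(e), inpos(c), inpos(e), on(a), on(c), on(e), ready(a)}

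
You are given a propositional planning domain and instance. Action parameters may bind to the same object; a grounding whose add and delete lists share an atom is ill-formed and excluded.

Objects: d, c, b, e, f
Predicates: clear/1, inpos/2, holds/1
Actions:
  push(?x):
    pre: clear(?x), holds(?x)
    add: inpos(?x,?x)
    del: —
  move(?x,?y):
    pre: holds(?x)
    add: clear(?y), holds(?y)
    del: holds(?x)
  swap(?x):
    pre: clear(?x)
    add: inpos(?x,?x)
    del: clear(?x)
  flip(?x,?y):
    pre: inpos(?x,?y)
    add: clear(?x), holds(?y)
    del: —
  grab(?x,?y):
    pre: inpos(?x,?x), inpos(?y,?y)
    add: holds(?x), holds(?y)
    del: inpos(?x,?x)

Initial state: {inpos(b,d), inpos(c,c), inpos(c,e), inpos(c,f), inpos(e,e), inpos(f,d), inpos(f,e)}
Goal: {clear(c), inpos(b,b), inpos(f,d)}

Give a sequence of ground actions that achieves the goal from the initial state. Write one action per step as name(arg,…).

1. flip(c,c)  →  {clear(c), holds(c), inpos(b,d), inpos(c,c), inpos(c,e), inpos(c,f), inpos(e,e), inpos(f,d), inpos(f,e)}
2. move(c,b)  →  {clear(b), clear(c), holds(b), inpos(b,d), inpos(c,c), inpos(c,e), inpos(c,f), inpos(e,e), inpos(f,d), inpos(f,e)}
3. push(b)  →  {clear(b), clear(c), holds(b), inpos(b,b), inpos(b,d), inpos(c,c), inpos(c,e), inpos(c,f), inpos(e,e), inpos(f,d), inpos(f,e)}

flip(c,c); move(c,b); push(b)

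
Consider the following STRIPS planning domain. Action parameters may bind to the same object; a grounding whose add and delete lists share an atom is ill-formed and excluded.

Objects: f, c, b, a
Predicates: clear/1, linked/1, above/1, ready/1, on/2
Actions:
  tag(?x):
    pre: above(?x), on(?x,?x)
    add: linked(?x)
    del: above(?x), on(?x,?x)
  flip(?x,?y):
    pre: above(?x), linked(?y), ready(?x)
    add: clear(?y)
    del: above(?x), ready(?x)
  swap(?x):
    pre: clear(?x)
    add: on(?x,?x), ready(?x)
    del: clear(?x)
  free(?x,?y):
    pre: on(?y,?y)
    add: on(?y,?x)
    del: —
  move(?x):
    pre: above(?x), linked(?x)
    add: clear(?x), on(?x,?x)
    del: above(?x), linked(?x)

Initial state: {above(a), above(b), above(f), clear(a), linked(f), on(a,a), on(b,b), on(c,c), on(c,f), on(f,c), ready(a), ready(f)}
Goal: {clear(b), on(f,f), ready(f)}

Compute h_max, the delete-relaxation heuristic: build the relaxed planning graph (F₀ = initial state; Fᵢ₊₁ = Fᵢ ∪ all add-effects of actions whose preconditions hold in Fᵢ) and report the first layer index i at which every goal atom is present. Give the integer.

F0 = init (12 atoms)
F1 = F0 ∪ {clear(f), linked(a), linked(b), on(a,b), on(a,c), on(a,f), on(b,a), on(b,c), on(b,f), on(c,a), on(c,b), on(f,f)}  (24 atoms)
F2 = F1 ∪ {clear(b), on(f,a), on(f,b)}  (27 atoms)
goal ⊆ F2  ⇒  h_max = 2

2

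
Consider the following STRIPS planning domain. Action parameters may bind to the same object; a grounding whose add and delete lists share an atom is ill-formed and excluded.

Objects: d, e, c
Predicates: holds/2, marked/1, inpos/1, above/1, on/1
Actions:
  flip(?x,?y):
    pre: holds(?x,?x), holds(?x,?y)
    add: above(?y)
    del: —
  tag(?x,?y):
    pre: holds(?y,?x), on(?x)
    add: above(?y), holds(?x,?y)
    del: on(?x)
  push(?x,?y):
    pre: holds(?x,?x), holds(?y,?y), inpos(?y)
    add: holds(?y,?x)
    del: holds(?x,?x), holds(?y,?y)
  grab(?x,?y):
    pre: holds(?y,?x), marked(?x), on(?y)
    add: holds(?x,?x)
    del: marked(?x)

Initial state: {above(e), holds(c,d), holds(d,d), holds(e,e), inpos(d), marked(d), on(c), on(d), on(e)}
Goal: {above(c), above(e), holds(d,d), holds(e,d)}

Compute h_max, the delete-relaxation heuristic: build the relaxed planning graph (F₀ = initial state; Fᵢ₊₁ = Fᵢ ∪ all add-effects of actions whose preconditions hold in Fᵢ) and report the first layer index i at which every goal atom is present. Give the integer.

2

F0 = init (9 atoms)
F1 = F0 ∪ {above(c), above(d), holds(d,c), holds(d,e)}  (13 atoms)
F2 = F1 ∪ {holds(e,d)}  (14 atoms)
goal ⊆ F2  ⇒  h_max = 2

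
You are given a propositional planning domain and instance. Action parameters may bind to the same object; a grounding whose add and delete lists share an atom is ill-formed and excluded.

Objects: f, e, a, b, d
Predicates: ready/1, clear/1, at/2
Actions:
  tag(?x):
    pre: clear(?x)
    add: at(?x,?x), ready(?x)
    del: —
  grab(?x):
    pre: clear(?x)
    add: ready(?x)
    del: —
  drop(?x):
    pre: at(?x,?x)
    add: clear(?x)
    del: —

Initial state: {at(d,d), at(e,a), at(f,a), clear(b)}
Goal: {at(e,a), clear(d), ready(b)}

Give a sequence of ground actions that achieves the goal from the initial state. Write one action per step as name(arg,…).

tag(b); drop(d)

1. tag(b)  →  {at(b,b), at(d,d), at(e,a), at(f,a), clear(b), ready(b)}
2. drop(d)  →  {at(b,b), at(d,d), at(e,a), at(f,a), clear(b), clear(d), ready(b)}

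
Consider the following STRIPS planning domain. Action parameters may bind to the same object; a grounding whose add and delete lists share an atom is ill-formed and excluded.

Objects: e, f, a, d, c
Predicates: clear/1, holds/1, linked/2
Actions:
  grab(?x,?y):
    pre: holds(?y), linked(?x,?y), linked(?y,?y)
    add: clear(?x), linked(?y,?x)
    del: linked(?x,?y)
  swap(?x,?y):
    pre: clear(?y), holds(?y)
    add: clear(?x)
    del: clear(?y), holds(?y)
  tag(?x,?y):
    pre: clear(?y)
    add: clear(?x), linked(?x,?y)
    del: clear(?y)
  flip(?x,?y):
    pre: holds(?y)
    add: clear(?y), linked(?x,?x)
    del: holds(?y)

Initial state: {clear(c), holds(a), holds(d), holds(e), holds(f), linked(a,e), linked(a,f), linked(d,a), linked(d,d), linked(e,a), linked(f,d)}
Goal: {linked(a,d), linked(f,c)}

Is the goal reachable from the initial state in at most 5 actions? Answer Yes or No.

Yes

1. tag(f,c)  →  {clear(f), holds(a), holds(d), holds(e), holds(f), linked(a,e), linked(a,f), linked(d,a), linked(d,d), linked(e,a), linked(f,c), linked(f,d)}
2. swap(d,f)  →  {clear(d), holds(a), holds(d), holds(e), linked(a,e), linked(a,f), linked(d,a), linked(d,d), linked(e,a), linked(f,c), linked(f,d)}
3. tag(a,d)  →  {clear(a), holds(a), holds(d), holds(e), linked(a,d), linked(a,e), linked(a,f), linked(d,a), linked(d,d), linked(e,a), linked(f,c), linked(f,d)}
optimal plan length = 3; 3 ≤ 5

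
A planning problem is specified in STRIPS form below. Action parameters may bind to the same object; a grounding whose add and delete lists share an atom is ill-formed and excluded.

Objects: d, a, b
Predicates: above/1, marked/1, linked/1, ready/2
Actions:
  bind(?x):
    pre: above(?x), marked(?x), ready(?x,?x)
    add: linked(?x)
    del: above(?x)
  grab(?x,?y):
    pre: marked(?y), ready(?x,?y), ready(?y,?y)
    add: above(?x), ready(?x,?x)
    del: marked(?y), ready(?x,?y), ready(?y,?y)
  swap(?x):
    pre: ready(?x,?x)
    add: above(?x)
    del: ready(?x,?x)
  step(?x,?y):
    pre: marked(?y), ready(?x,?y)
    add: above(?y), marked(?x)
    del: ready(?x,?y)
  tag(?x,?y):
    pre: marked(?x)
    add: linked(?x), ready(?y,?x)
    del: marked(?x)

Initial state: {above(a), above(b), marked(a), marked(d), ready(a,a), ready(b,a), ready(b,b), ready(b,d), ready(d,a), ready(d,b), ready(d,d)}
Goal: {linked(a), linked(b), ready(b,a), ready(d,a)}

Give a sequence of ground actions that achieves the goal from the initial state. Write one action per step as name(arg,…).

1. bind(a)  →  {above(b), linked(a), marked(a), marked(d), ready(a,a), ready(b,a), ready(b,b), ready(b,d), ready(d,a), ready(d,b), ready(d,d)}
2. step(b,d)  →  {above(b), above(d), linked(a), marked(a), marked(b), marked(d), ready(a,a), ready(b,a), ready(b,b), ready(d,a), ready(d,b), ready(d,d)}
3. bind(b)  →  {above(d), linked(a), linked(b), marked(a), marked(b), marked(d), ready(a,a), ready(b,a), ready(b,b), ready(d,a), ready(d,b), ready(d,d)}

bind(a); step(b,d); bind(b)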